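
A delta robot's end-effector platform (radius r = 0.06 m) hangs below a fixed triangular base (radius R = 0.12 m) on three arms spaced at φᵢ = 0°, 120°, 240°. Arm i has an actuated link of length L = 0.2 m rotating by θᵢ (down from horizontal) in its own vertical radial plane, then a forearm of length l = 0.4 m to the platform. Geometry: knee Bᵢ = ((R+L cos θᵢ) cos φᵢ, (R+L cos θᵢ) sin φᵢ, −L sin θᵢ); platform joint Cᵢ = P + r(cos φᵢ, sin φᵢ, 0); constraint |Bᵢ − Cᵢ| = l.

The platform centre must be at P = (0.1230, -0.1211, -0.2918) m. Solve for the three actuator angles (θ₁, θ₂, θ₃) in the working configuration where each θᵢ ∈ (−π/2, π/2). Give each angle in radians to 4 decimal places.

rotate P by −φ1: (0.1230, -0.1211, -0.2918)
  e−x'=-0.0630;  (l²−L²−(e−x')²−y'²−z²)/2L = 0.0405
  √(A²+B²)=0.2985;  θ1 = -1.7834+1.4346 ≈ -0.3489
arm 2 (φ=120.0°): x'=-0.1664, y'=-0.0460
  e−x'=0.2264;  (l²−L²−(e−x')²−y'²−z²)/2L = -0.0463
  √(A²+B²)=0.3693;  θ2 = -0.9110+1.6964 ≈ 0.7854
φ3=240.0° → target in arm frame (0.0434, 0.1671)
  e−x'=0.0166;  (l²−L²−(e−x')²−y'²−z²)/2L = 0.0167
  γ=atan2(-0.2918,0.0166)=-1.5139;  ψ=arccos(0.0570)=1.5138;  θ3=γ+ψ≈-0.0001

θ₁ = -0.3489, θ₂ = 0.7854, θ₃ = -0.0001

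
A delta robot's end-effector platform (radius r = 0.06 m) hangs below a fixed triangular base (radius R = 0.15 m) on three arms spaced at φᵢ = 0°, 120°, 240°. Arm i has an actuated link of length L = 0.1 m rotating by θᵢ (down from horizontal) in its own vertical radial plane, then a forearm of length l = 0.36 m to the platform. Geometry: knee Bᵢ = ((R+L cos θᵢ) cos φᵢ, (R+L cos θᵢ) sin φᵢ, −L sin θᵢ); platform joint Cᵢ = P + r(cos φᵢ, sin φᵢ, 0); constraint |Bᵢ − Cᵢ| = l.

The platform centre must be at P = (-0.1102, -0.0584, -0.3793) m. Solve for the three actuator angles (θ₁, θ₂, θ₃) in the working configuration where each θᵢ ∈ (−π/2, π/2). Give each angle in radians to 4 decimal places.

θ₁ = 1.3963, θ₂ = 0.8724, θ₃ = 0.3492

arm 1 (φ=0.0°): x'=-0.1102, y'=-0.0584
  A=0.2002, B=-0.3793, C=(l²−L²−A²−y'²−z²)/(2L)=-0.3388
  θ1 = atan2(B,A) + arccos(C/0.4289) = 1.3963
rotate P by −φ2: (0.0045, 0.1246, -0.3793)
  A cos θ + B sin θ = C:  0.0855·cos θ + -0.3793·sin θ = -0.2355
  √(A²+B²)=0.3888;  θ2 = -1.3491+2.2216 ≈ 0.8724
φ3=240.0° → target in arm frame (0.1057, -0.0662)
  A=-0.0157, B=-0.3793, C=(l²−L²−A²−y'²−z²)/(2L)=-0.1445
  θ3 = atan2(B,A) + arccos(C/0.3796) = 0.3492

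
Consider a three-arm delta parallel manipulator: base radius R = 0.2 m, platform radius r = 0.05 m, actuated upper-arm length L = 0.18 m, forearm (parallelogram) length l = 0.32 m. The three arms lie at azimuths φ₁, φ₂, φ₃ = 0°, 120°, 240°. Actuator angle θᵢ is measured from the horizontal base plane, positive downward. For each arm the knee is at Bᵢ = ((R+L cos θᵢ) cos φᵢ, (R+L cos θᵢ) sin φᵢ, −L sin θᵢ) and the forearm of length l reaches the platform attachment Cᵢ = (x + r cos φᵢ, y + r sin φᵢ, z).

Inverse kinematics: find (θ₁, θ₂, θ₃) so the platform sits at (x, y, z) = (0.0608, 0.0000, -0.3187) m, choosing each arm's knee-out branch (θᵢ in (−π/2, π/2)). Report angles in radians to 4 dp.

θ₁ = 0.6111, θ₂ = 1.0472, θ₃ = 1.0472

rotate P by −φ1: (0.0608, 0.0000, -0.3187)
  e−x'=0.0892;  (l²−L²−(e−x')²−y'²−z²)/2L = -0.1098
  √(A²+B²)=0.3309;  θ1 = -1.2979+1.9090 ≈ 0.6111
φ2=120.0° → target in arm frame (-0.0304, -0.0527)
  A cos θ + B sin θ = C:  0.1804·cos θ + -0.3187·sin θ = -0.1858
  γ=atan2(-0.3187,0.1804)=-1.0557;  ψ=arccos(-0.5073)=2.1029;  θ2=γ+ψ≈1.0472
φ3=240.0° → target in arm frame (-0.0304, 0.0527)
  A cos θ + B sin θ = C:  0.1804·cos θ + -0.3187·sin θ = -0.1858
  γ=atan2(-0.3187,0.1804)=-1.0557;  ψ=arccos(-0.5073)=2.1029;  θ3=γ+ψ≈1.0472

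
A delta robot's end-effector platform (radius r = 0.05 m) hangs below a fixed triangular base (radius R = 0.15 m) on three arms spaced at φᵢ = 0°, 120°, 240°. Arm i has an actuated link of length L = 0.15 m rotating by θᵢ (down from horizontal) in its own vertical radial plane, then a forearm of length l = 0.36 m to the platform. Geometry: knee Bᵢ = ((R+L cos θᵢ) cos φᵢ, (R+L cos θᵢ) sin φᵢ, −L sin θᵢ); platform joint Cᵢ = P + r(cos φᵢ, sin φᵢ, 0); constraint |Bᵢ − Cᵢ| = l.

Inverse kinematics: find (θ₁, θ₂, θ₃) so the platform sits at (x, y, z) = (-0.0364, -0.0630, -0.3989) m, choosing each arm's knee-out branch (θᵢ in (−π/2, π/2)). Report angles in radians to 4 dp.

φ1=0.0° → target in arm frame (-0.0364, -0.0630)
  A=0.1364, B=-0.3989, C=(l²−L²−A²−y'²−z²)/(2L)=-0.2487
  γ=atan2(-0.3989,0.1364)=-1.2413;  ψ=arccos(-0.5898)=2.2016;  θ1=γ+ψ≈0.9603
φ2=120.0° → target in arm frame (-0.0364, 0.0630)
  A cos θ + B sin θ = C:  0.1364·cos θ + -0.3989·sin θ = -0.2486
  θ2 = atan2(B,A) + arccos(C/0.4216) = 0.9602
rotate P by −φ3: (0.0728, 0.0000, -0.3989)
  e−x'=0.0272;  (l²−L²−(e−x')²−y'²−z²)/2L = -0.1759
  √(A²+B²)=0.3998;  θ3 = -1.5026+2.0263 ≈ 0.5236

θ₁ = 0.9603, θ₂ = 0.9602, θ₃ = 0.5236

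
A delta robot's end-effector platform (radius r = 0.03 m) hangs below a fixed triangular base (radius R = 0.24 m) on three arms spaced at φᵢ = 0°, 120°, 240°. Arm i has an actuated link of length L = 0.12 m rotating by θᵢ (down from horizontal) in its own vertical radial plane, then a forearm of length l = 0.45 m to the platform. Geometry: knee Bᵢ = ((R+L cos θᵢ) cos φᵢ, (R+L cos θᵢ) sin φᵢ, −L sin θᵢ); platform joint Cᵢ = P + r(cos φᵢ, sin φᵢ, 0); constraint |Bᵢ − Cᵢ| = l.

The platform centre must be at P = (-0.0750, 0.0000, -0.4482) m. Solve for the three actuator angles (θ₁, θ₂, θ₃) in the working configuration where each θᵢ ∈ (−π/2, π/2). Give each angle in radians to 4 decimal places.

arm 1 (φ=0.0°): x'=-0.0750, y'=0.0000
  A=0.2850, B=-0.4482, C=(l²−L²−A²−y'²−z²)/(2L)=-0.3917
  √(A²+B²)=0.5311;  θ1 = -1.0044+2.4001 ≈ 1.3957
arm 2 (φ=120.0°): x'=0.0375, y'=0.0650
  A=0.1725, B=-0.4482, C=(l²−L²−A²−y'²−z²)/(2L)=-0.1948
  √(A²+B²)=0.4802;  θ2 = -1.2034+1.9885 ≈ 0.7851
φ3=240.0° → target in arm frame (0.0375, -0.0650)
  e−x'=0.1725;  (l²−L²−(e−x')²−y'²−z²)/2L = -0.1948
  √(A²+B²)=0.4802;  θ3 = -1.2034+1.9885 ≈ 0.7851

θ₁ = 1.3957, θ₂ = 0.7851, θ₃ = 0.7851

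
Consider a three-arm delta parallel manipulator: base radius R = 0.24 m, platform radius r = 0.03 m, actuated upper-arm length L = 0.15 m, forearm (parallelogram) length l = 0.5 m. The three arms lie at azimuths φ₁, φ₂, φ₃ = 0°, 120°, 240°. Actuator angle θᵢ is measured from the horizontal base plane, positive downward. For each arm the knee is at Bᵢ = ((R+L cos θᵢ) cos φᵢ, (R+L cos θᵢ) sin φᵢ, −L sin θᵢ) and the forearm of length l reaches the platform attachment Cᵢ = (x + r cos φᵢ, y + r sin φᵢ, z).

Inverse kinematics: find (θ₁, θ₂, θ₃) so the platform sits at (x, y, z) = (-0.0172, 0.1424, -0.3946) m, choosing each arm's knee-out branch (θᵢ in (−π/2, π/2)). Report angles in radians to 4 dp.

arm 1 (φ=0.0°): x'=-0.0172, y'=0.1424
  A=0.2272, B=-0.3946, C=(l²−L²−A²−y'²−z²)/(2L)=-0.0004
  θ1 = atan2(B,A) + arccos(C/0.4553) = 0.5232
φ2=120.0° → target in arm frame (0.1319, -0.0563)
  A cos θ + B sin θ = C:  0.0781·cos θ + -0.3946·sin θ = 0.2084
  √(A²+B²)=0.4023;  θ2 = -1.3755+1.0261 ≈ -0.3493
rotate P by −φ3: (-0.1147, -0.0861, -0.3946)
  A cos θ + B sin θ = C:  0.3247·cos θ + -0.3946·sin θ = -0.1369
  γ=atan2(-0.3946,0.3247)=-0.8822;  ψ=arccos(-0.2679)=1.8420;  θ3=γ+ψ≈0.9597

θ₁ = 0.5232, θ₂ = -0.3493, θ₃ = 0.9597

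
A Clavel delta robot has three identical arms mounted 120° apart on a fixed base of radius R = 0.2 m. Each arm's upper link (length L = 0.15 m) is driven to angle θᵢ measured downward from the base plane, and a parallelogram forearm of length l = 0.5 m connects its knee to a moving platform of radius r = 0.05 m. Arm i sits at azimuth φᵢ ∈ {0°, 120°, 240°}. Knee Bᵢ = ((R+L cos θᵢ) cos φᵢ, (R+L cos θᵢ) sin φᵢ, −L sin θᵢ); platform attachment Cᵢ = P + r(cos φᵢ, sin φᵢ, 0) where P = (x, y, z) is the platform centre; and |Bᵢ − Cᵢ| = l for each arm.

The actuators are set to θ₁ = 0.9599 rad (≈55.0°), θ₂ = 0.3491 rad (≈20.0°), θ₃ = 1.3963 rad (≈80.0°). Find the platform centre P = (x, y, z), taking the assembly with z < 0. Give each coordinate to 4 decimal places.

(-0.0102, 0.1663, -0.5250)

arm 1 at φ=0.0°: (R−r)+L cos θ1 = 0.2360;  centre 1 = (0.2360, 0.0000, -0.1229)
φ2=120.0°: virtual centre (-0.1455, 0.2520, -0.0513), radius l
arm 3 at φ=240.0°: (R−r)+L cos θ3 = 0.1760;  centre 3 = (-0.0880, -0.1525, -0.1477)
eliminate P² terms by subtracting sphere 1 from 2 and 3
linear system: -0.7630x+0.5039y = 0.0165−0.1431z; -0.6481x+-0.3049y = -0.0180−-0.0497z
Cramer: x(z) = 0.0072+0.0332z;  y(z) = 0.0436-0.2337z
into |P−centre ₁|² = l²: 1.0557z² + 0.2101z + -0.1806 = 0;  Δ = 0.8070;  z = -0.5250 or 0.3259 → z<0 root = -0.5250
x = -0.0102, y = 0.1663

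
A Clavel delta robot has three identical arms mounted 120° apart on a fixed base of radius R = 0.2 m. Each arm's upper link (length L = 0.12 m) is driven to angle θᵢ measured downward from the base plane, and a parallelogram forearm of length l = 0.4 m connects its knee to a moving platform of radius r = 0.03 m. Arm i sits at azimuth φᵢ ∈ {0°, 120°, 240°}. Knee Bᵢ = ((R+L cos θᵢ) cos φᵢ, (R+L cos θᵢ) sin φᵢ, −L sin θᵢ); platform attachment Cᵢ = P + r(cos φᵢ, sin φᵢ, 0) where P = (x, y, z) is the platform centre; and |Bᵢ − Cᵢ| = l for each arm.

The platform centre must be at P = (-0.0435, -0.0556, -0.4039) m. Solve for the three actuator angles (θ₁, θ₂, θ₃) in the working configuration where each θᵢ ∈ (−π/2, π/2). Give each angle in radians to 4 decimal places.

arm 1 (φ=0.0°): x'=-0.0435, y'=-0.0556
  A cos θ + B sin θ = C:  0.2135·cos θ + -0.4039·sin θ = -0.2759
  √(A²+B²)=0.4569;  θ1 = -1.0845+2.2191 ≈ 1.1346
rotate P by −φ2: (-0.0264, 0.0655, -0.4039)
  e−x'=0.1964;  (l²−L²−(e−x')²−y'²−z²)/2L = -0.2516
  √(A²+B²)=0.4491;  θ2 = -1.1182+2.1656 ≈ 1.0474
φ3=240.0° → target in arm frame (0.0699, -0.0099)
  e−x'=0.1001;  (l²−L²−(e−x')²−y'²−z²)/2L = -0.1152
  γ=atan2(-0.4039,0.1001)=-1.3279;  ψ=arccos(-0.2769)=1.8514;  θ3=γ+ψ≈0.5235

θ₁ = 1.1346, θ₂ = 1.0474, θ₃ = 0.5235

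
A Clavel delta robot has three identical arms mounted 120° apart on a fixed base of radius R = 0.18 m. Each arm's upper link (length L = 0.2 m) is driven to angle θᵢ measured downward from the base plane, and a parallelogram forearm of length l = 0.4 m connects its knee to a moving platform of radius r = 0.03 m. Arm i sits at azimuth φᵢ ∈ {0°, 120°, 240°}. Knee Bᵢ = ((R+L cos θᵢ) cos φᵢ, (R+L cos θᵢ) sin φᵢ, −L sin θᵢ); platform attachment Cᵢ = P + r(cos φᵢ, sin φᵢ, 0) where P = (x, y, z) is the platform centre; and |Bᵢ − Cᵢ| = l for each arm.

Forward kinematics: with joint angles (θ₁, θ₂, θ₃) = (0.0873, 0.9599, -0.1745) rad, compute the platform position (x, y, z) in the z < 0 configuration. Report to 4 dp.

(0.0447, -0.1195, -0.2475)

S1 = (0.3492·cos0.0°, 0.3492·sin0.0°, -0.0174) = (0.3492, 0.0000, -0.0174)
φ2=120.0°: virtual centre (-0.1324, 0.2293, -0.1638), radius l
S3 = (0.3470·cos240.0°, 0.3470·sin240.0°, 0.0347) = (-0.1735, -0.3005, 0.0347)
subtract pairs → two planes through P
linear system: -0.9632x+0.4585y = -0.0254−-0.2928z; -1.0454x+-0.6010y = -0.0007−0.1043z
det = 1.0582;  x = 0.0147+-0.1211z,  y = -0.0244+0.3842z
into |P−S₁|² = l²: 1.1623z² + 0.0971z + -0.0472 = 0;  Δ = 0.2288;  z = -0.2475 or 0.1640 → z<0 root = -0.2475
x = 0.0447, y = -0.1195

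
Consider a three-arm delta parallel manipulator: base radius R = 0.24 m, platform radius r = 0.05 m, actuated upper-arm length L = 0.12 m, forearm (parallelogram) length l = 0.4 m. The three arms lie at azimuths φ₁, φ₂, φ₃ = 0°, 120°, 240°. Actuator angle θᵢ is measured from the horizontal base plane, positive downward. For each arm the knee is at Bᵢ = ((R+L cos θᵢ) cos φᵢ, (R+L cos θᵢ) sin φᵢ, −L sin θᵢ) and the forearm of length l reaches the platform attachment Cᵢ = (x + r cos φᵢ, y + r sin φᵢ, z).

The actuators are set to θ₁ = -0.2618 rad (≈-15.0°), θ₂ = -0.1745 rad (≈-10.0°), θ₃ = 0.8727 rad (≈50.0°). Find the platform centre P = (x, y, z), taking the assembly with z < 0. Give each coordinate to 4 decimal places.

O1 = (0.3059·cos0.0°, 0.3059·sin0.0°, 0.0311) = (0.3059, 0.0000, 0.0311)
O2 = (0.3082·cos120.0°, 0.3082·sin120.0°, 0.0208) = (-0.1541, 0.2669, 0.0208)
O3 = (0.2671·cos240.0°, 0.2671·sin240.0°, -0.0919) = (-0.1336, -0.2313, -0.0919)
eliminate P² terms by subtracting sphere 1 from 2 and 3
plane₁₂: -0.9200x+0.5338y+-0.0204z = 0.0009
det = 0.8948;  x = 0.0083+-0.1573z,  y = 0.0160+-0.2328z
into |P−O₁|² = l²: 1.0789z² + 0.0240z + -0.0702 = 0;  Δ = 0.3037;  z = -0.2665 or 0.2442 → z<0 root = -0.2665
x = 0.0503, y = 0.0780

(0.0503, 0.0780, -0.2665)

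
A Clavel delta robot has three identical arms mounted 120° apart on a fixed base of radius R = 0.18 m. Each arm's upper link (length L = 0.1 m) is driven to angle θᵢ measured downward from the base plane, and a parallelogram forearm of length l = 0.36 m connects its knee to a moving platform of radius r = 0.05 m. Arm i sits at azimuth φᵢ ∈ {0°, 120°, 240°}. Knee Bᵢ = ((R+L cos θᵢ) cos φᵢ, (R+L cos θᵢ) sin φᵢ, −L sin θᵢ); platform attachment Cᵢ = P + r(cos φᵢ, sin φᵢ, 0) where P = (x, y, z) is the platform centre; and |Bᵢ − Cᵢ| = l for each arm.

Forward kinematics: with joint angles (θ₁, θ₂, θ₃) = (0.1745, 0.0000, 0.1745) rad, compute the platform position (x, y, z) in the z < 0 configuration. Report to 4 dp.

(-0.0076, 0.0131, -0.2889)

S1 = (0.2285·cos0.0°, 0.2285·sin0.0°, -0.0174) = (0.2285, 0.0000, -0.0174)
φ2=120.0°: virtual centre (-0.1150, 0.1992, 0.0000), radius l
arm 3 at φ=240.0°: e+L cos θ3 = 0.2285;  S3 = (-0.1142, -0.1979, -0.0174)
|S₂|²−|S₁|² = 0.0004;  |S₃|²−|S₁|² = 0.0000
[-0.6870 0.3984 0.0347]·P = 0.0004;  [-0.6854 -0.3957 0.0000]·P = 0.0000
Cramer: x(z) = -0.0003+0.0252z;  y(z) = 0.0005-0.0437z
into |P−S₁|² = l²: 1.0025z² + 0.0231z + -0.0770 = 0;  Δ = 0.3092;  z = -0.2889 or 0.2658 → z<0 root = -0.2889
x = -0.0076, y = 0.0131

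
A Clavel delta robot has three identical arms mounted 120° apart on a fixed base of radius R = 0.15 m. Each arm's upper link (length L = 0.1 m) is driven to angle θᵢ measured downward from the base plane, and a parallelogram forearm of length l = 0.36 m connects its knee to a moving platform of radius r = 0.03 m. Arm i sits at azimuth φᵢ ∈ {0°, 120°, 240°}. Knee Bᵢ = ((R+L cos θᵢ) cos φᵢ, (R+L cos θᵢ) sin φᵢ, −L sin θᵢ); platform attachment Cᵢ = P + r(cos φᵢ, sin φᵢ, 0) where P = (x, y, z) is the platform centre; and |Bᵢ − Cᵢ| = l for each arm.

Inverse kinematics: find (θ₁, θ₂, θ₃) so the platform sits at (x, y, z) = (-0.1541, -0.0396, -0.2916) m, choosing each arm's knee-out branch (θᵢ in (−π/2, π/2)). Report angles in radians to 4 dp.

arm 1 (φ=0.0°): x'=-0.1541, y'=-0.0396
  A=0.2741, B=-0.2916, C=(l²−L²−A²−y'²−z²)/(2L)=-0.2106
  γ=atan2(-0.2916,0.2741)=-0.8163;  ψ=arccos(-0.5264)=2.1251;  θ1=γ+ψ≈1.3088
arm 2 (φ=120.0°): x'=0.0428, y'=0.1533
  A cos θ + B sin θ = C:  0.0772·cos θ + -0.2916·sin θ = 0.0256
  γ=atan2(-0.2916,0.0772)=-1.3118;  ψ=arccos(0.0848)=1.4859;  θ2=γ+ψ≈0.1741
rotate P by −φ3: (0.1113, -0.1137, -0.2916)
  e−x'=0.0087;  (l²−L²−(e−x')²−y'²−z²)/2L = 0.1079
  √(A²+B²)=0.2917;  θ3 = -1.5411+1.1920 ≈ -0.3491

θ₁ = 1.3088, θ₂ = 0.1741, θ₃ = -0.3491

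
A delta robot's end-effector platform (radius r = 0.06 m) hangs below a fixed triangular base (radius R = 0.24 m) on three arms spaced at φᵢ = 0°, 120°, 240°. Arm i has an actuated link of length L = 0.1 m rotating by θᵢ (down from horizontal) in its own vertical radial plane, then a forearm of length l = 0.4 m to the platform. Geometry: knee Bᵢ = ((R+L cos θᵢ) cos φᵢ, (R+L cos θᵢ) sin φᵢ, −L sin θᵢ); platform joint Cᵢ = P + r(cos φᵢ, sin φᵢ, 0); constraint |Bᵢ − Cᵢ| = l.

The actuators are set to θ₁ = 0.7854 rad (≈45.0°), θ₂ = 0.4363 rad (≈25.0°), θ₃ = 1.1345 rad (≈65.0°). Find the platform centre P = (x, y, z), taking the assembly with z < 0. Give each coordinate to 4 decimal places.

O1 = (0.2507·cos0.0°, 0.2507·sin0.0°, -0.0707) = (0.2507, 0.0000, -0.0707)
O2 = (0.2706·cos120.0°, 0.2706·sin120.0°, -0.0423) = (-0.1353, 0.2344, -0.0423)
O3 = (0.2223·cos240.0°, 0.2223·sin240.0°, -0.0906) = (-0.1111, -0.1925, -0.0906)
subtract pairs → two planes through P
linear system: -0.7721x+0.4687y = 0.0072−0.0569z; -0.7237x+-0.3850y = -0.0102−-0.0398z
Cramer: x(z) = 0.0032+0.0051z;  y(z) = 0.0206-0.1130z
sphere 1 gives Az²+Bz+C=0 with A=1.0128, B=0.1343, C=-0.0933;  B²−4AC=0.3961;  roots -0.3770, 0.2444;  negative root z = -0.3770
x = 0.0013, y = 0.0632

(0.0013, 0.0632, -0.3770)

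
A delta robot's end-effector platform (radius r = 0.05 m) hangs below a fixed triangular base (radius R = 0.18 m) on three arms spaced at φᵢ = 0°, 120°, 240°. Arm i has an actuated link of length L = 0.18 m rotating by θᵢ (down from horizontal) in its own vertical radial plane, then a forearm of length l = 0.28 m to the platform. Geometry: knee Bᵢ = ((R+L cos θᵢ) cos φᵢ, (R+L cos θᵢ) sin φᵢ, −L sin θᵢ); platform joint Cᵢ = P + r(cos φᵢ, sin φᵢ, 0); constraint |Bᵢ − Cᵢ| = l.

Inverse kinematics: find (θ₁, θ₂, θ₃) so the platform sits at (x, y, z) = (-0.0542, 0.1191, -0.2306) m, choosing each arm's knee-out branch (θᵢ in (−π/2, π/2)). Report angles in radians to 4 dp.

θ₁ = 1.2213, θ₂ = 0.0874, θ₃ = 1.3088

arm 1 (φ=0.0°): x'=-0.0542, y'=0.1191
  A=0.1842, B=-0.2306, C=(l²−L²−A²−y'²−z²)/(2L)=-0.1536
  γ=atan2(-0.2306,0.1842)=-0.8968;  ψ=arccos(-0.5204)=2.1181;  θ1=γ+ψ≈1.2213
arm 2 (φ=120.0°): x'=0.1302, y'=-0.0126
  e−x'=-0.0002;  (l²−L²−(e−x')²−y'²−z²)/2L = -0.0204
  γ=atan2(-0.2306,-0.0002)=-1.5719;  ψ=arccos(-0.0884)=1.6593;  θ2=γ+ψ≈0.0874
arm 3 (φ=240.0°): x'=-0.0760, y'=-0.1065
  e−x'=0.2060;  (l²−L²−(e−x')²−y'²−z²)/2L = -0.1694
  γ=atan2(-0.2306,0.2060)=-0.8416;  ψ=arccos(-0.5477)=2.1504;  θ3=γ+ψ≈1.3088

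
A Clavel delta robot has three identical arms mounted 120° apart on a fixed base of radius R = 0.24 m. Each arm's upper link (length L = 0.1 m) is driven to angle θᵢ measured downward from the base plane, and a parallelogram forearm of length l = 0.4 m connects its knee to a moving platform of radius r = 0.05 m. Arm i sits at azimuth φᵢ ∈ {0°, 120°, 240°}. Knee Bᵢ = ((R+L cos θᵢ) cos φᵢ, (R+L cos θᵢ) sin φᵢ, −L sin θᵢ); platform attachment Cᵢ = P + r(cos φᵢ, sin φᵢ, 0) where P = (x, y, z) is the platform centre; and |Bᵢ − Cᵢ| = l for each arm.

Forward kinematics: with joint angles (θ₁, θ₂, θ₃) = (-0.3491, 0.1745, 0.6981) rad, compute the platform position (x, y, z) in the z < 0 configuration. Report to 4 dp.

(0.0556, 0.0384, -0.2919)

arm 1 at φ=0.0°: ρ1 = 0.2840;  O1 = (0.2840, 0.0000, 0.0342)
arm 2 at φ=120.0°: ρ2 = 0.2885;  O2 = (-0.1442, 0.2498, -0.0174)
φ3=240.0°: virtual centre (-0.1333, -0.2309, -0.0643), radius l
|O₂|²−|O₁|² = 0.0017;  |O₃|²−|O₁|² = -0.0066
linear system: -0.8564x+0.4997y = 0.0017−-0.1031z; -0.8345x+-0.4618y = -0.0066−-0.1970z
det = 0.8125;  x = 0.0031+-0.1797z,  y = 0.0087+-0.1017z
quadratic in z: (1.0426)z²+(0.0308)z+(-0.0799)=0, √Δ=0.5779 → z ∈ {-0.2919, 0.2624}; z = -0.2919 (taking z<0)
x = 0.0556, y = 0.0384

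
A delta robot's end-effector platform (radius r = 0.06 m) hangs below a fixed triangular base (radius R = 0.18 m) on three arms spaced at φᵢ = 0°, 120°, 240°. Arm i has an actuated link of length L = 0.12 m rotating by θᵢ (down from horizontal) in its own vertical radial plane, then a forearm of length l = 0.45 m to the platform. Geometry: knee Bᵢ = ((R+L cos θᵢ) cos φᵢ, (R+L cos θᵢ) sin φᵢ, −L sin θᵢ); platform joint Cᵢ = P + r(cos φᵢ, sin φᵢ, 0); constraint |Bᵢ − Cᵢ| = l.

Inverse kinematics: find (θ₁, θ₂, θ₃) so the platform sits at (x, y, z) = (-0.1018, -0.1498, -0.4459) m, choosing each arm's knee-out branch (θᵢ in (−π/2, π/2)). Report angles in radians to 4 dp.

θ₁ = 1.2218, θ₂ = 1.1348, θ₃ = 0.0003

rotate P by −φ1: (-0.1018, -0.1498, -0.4459)
  e−x'=0.2218;  (l²−L²−(e−x')²−y'²−z²)/2L = -0.3432
  √(A²+B²)=0.4980;  θ1 = -1.1092+2.3310 ≈ 1.2218
arm 2 (φ=120.0°): x'=-0.0788, y'=0.1631
  e−x'=0.1988;  (l²−L²−(e−x')²−y'²−z²)/2L = -0.3202
  θ2 = atan2(B,A) + arccos(C/0.4882) = 1.1348
arm 3 (φ=240.0°): x'=0.1806, y'=-0.0133
  A=-0.0606, B=-0.4459, C=(l²−L²−A²−y'²−z²)/(2L)=-0.0607
  √(A²+B²)=0.4500;  θ3 = -1.7059+1.7062 ≈ 0.0003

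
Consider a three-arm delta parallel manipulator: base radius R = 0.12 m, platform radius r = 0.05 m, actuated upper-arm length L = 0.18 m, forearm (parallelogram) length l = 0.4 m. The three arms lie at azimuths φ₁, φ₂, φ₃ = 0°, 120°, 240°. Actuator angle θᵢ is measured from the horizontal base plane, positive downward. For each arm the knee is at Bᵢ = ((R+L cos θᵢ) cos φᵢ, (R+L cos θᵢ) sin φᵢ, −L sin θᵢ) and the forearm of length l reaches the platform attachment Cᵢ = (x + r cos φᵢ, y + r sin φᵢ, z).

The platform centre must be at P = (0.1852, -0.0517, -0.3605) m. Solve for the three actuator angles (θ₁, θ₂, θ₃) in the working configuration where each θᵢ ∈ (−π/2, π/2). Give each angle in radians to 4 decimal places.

θ₁ = -0.1745, θ₂ = 0.9597, θ₃ = 0.6981

arm 1 (φ=0.0°): x'=0.1852, y'=-0.0517
  e−x'=-0.1152;  (l²−L²−(e−x')²−y'²−z²)/2L = -0.0508
  √(A²+B²)=0.3785;  θ1 = -1.8801+1.7056 ≈ -0.1745
rotate P by −φ2: (-0.1374, -0.1345, -0.3605)
  A=0.2074, B=-0.3605, C=(l²−L²−A²−y'²−z²)/(2L)=-0.1763
  θ2 = atan2(B,A) + arccos(C/0.4159) = 0.9597
arm 3 (φ=240.0°): x'=-0.0478, y'=0.1862
  A cos θ + B sin θ = C:  0.1178·cos θ + -0.3605·sin θ = -0.1415
  γ=atan2(-0.3605,0.1178)=-1.2549;  ψ=arccos(-0.3730)=1.9530;  θ3=γ+ψ≈0.6981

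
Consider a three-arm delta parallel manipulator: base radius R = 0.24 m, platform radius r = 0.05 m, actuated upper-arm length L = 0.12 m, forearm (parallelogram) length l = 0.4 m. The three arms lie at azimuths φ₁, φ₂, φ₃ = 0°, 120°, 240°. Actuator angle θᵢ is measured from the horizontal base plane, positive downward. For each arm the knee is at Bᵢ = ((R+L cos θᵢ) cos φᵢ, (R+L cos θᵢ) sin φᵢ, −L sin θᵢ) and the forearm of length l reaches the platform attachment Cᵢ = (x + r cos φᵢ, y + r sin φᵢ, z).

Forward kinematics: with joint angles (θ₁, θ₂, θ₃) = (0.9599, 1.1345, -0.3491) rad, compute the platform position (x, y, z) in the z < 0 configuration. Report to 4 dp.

φ1=0.0°: virtual centre (0.2588, 0.0000, -0.0983), radius l
φ2=120.0°: virtual centre (-0.1204, 0.2085, -0.1088), radius l
arm 3 at φ=240.0°: ρ3 = 0.3028;  O3 = (-0.1514, -0.2622, 0.0410)
|O₂|²−|O₁|² = -0.0069;  |O₃|²−|O₁|² = 0.0167
linear system: -0.7584x+0.4169y = -0.0069−-0.0209z; -0.8204x+-0.5244y = 0.0167−0.2787z
det = 0.7397;  x = -0.0045+0.1422z,  y = -0.0248+0.3089z
quadratic in z: (1.1157)z²+(0.1064)z+(-0.0804)=0, √Δ=0.6082 → z ∈ {-0.3203, 0.2249}; z = -0.3203 (taking z<0)
x = -0.0501, y = -0.1237

(-0.0501, -0.1237, -0.3203)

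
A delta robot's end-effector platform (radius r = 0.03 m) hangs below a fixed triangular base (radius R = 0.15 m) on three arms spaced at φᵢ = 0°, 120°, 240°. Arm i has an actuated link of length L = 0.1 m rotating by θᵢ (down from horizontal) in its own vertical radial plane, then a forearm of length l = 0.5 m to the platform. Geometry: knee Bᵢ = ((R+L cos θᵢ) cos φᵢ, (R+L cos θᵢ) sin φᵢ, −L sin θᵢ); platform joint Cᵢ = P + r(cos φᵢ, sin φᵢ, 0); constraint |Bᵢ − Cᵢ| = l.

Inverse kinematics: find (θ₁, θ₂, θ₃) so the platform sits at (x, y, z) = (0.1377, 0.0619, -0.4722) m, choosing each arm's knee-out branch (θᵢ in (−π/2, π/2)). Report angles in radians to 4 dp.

θ₁ = -0.1742, θ₂ = 0.5239, θ₃ = 0.9600

φ1=0.0° → target in arm frame (0.1377, 0.0619)
  A=-0.0177, B=-0.4722, C=(l²−L²−A²−y'²−z²)/(2L)=0.0644
  θ1 = atan2(B,A) + arccos(C/0.4725) = -0.1742
φ2=120.0° → target in arm frame (-0.0152, -0.1502)
  A cos θ + B sin θ = C:  0.1352·cos θ + -0.4722·sin θ = -0.1191
  θ2 = atan2(B,A) + arccos(C/0.4912) = 0.5239
φ3=240.0° → target in arm frame (-0.1225, 0.0883)
  e−x'=0.2425;  (l²−L²−(e−x')²−y'²−z²)/2L = -0.2478
  γ=atan2(-0.4722,0.2425)=-1.0964;  ψ=arccos(-0.4668)=2.0565;  θ3=γ+ψ≈0.9600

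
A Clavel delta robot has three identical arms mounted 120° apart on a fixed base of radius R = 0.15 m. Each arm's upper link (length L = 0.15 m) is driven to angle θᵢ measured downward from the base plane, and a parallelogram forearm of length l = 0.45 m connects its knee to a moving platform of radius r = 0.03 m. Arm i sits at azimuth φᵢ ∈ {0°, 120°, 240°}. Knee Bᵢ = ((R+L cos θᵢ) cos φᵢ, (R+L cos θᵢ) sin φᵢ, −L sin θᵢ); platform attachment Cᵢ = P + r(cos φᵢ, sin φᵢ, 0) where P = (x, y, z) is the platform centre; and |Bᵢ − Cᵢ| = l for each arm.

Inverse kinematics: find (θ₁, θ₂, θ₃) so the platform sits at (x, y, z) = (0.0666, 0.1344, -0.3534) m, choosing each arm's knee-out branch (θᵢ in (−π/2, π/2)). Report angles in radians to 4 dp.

θ₁ = -0.1746, θ₂ = -0.2620, θ₃ = 0.7851

rotate P by −φ1: (0.0666, 0.1344, -0.3534)
  A=0.0534, B=-0.3534, C=(l²−L²−A²−y'²−z²)/(2L)=0.1140
  γ=atan2(-0.3534,0.0534)=-1.4208;  ψ=arccos(0.3189)=1.2462;  θ1=γ+ψ≈-0.1746
rotate P by −φ2: (0.0831, -0.1249, -0.3534)
  A=0.0369, B=-0.3534, C=(l²−L²−A²−y'²−z²)/(2L)=0.1272
  θ2 = atan2(B,A) + arccos(C/0.3553) = -0.2620
φ3=240.0° → target in arm frame (-0.1497, -0.0095)
  A=0.2697, B=-0.3534, C=(l²−L²−A²−y'²−z²)/(2L)=-0.0591
  √(A²+B²)=0.4446;  θ3 = -0.9189+1.7040 ≈ 0.7851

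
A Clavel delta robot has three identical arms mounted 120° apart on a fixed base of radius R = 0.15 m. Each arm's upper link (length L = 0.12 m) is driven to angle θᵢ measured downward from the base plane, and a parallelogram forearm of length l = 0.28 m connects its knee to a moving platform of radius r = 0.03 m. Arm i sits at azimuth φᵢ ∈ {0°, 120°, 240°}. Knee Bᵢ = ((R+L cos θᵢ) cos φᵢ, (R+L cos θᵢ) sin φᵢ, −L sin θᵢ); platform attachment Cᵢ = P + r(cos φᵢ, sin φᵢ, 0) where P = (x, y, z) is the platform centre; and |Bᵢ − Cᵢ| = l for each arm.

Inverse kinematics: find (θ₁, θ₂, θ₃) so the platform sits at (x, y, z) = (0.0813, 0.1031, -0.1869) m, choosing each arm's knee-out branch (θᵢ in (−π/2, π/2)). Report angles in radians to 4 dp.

θ₁ = -0.1747, θ₂ = 0.1740, θ₃ = 1.3962

φ1=0.0° → target in arm frame (0.0813, 0.1031)
  A=0.0387, B=-0.1869, C=(l²−L²−A²−y'²−z²)/(2L)=0.0706
  θ1 = atan2(B,A) + arccos(C/0.1909) = -0.1747
arm 2 (φ=120.0°): x'=0.0486, y'=-0.1220
  A=0.0714, B=-0.1869, C=(l²−L²−A²−y'²−z²)/(2L)=0.0379
  γ=atan2(-0.1869,0.0714)=-1.2061;  ψ=arccos(0.1896)=1.3801;  θ2=γ+ψ≈0.1740
φ3=240.0° → target in arm frame (-0.1299, 0.0189)
  A=0.2499, B=-0.1869, C=(l²−L²−A²−y'²−z²)/(2L)=-0.1406
  θ3 = atan2(B,A) + arccos(C/0.3121) = 1.3962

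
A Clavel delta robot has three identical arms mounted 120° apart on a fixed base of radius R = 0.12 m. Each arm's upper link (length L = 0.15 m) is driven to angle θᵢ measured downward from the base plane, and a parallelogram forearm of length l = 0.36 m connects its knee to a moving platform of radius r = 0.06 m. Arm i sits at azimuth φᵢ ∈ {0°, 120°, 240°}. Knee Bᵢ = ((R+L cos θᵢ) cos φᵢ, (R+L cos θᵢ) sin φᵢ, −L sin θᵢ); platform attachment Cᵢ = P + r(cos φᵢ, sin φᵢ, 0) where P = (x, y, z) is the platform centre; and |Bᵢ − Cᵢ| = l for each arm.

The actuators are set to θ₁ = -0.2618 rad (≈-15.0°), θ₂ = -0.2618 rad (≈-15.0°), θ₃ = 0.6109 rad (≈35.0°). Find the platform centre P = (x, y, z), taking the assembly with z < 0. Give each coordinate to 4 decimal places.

(0.0622, 0.1077, -0.2736)

centre 1 = (0.2049·cos0.0°, 0.2049·sin0.0°, 0.0388) = (0.2049, 0.0000, 0.0388)
arm 2 at φ=120.0°: e+L cos θ2 = 0.2049;  centre 2 = (-0.1024, 0.1774, 0.0388)
arm 3 at φ=240.0°: e+L cos θ3 = 0.1829;  centre 3 = (-0.0914, -0.1584, -0.0860)
subtract pairs → two planes through P
linear system: -0.6147x+0.3549y = 0.0000−0.0000z; -0.5926x+-0.3167y = -0.0026−-0.2497z
Cramer: x(z) = 0.0023-0.2188z;  y(z) = 0.0040-0.3790z
quadratic in z: (1.1915)z²+(0.0080)z+(-0.0870)=0, √Δ=0.6441 → z ∈ {-0.2736, 0.2670}; z = -0.2736 (taking z<0)
x = 0.0622, y = 0.1077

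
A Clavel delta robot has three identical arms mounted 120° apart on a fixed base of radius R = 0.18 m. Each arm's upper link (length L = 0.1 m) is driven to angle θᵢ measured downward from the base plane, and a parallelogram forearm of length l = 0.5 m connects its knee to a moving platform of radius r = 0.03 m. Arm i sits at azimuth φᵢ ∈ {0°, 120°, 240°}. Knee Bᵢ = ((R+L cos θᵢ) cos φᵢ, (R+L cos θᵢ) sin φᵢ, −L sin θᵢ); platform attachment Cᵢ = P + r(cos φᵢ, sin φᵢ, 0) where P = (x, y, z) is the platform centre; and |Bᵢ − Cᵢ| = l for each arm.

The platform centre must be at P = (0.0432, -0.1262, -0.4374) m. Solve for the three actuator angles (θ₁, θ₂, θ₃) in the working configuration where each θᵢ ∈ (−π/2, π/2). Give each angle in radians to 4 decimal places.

θ₁ = 0.0001, θ₂ = 0.8724, θ₃ = -0.2620

φ1=0.0° → target in arm frame (0.0432, -0.1262)
  A=0.1068, B=-0.4374, C=(l²−L²−A²−y'²−z²)/(2L)=0.1067
  θ1 = atan2(B,A) + arccos(C/0.4502) = 0.0001
rotate P by −φ2: (-0.1309, 0.0257, -0.4374)
  e−x'=0.2809;  (l²−L²−(e−x')²−y'²−z²)/2L = -0.1544
  θ2 = atan2(B,A) + arccos(C/0.5198) = 0.8724
φ3=240.0° → target in arm frame (0.0877, 0.1005)
  A cos θ + B sin θ = C:  0.0623·cos θ + -0.4374·sin θ = 0.1735
  √(A²+B²)=0.4418;  θ3 = -1.4293+1.1673 ≈ -0.2620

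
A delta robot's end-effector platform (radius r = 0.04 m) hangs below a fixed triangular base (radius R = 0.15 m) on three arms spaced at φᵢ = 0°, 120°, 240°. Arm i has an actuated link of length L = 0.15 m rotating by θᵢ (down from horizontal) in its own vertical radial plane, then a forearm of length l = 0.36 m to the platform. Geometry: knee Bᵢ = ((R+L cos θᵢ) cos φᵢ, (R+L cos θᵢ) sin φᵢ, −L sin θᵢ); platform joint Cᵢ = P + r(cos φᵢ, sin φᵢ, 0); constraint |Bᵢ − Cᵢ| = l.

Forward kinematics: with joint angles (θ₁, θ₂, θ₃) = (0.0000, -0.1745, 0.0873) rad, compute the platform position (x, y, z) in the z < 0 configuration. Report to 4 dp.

centre 1 = (0.2600·cos0.0°, 0.2600·sin0.0°, 0.0000) = (0.2600, 0.0000, 0.0000)
centre 2 = (0.2577·cos120.0°, 0.2577·sin120.0°, 0.0260) = (-0.1289, 0.2232, 0.0260)
centre 3 = (0.2594·cos240.0°, 0.2594·sin240.0°, -0.0131) = (-0.1297, -0.2247, -0.0131)
subtract pairs → two planes through P
plane₁₂: -0.7777x+0.4464y+0.0521z = -0.0005
Cramer: x(z) = 0.0004+0.0168z;  y(z) = -0.0004-0.0874z
into |P−centre ₁|² = l²: 1.0079z² + -0.0087z + -0.0622 = 0;  Δ = 0.2509;  z = -0.2442 or 0.2528 → z<0 root = -0.2442
x = -0.0037, y = 0.0209

(-0.0037, 0.0209, -0.2442)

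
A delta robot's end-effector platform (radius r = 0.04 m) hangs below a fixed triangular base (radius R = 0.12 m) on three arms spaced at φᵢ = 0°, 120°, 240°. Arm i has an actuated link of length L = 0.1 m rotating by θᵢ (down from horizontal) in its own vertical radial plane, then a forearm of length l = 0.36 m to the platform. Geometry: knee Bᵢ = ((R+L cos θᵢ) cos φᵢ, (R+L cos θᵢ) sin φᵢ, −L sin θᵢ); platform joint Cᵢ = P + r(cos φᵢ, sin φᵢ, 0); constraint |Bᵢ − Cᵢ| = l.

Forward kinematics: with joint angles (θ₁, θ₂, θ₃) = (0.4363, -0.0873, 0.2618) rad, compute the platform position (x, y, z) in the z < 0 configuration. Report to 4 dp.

arm 1 at φ=0.0°: (R−r)+L cos θ1 = 0.1706;  O1 = (0.1706, 0.0000, -0.0423)
arm 2 at φ=120.0°: (R−r)+L cos θ2 = 0.1796;  O2 = (-0.0898, 0.1556, 0.0087)
O3 = (0.1766·cos240.0°, 0.1766·sin240.0°, -0.0259) = (-0.0883, -0.1529, -0.0259)
|O₂|²−|O₁|² = 0.0014;  |O₃|²−|O₁|² = 0.0010
linear system: -0.5209x+0.3111y = 0.0014−0.1020z; -0.5179x+-0.3059y = 0.0010−0.0328z
Cramer: x(z) = -0.0023+0.1291z;  y(z) = 0.0008-0.1115z
into |P−O₁|² = l²: 1.0291z² + 0.0397z + -0.0979 = 0;  Δ = 0.4046;  z = -0.3283 or 0.2898 → z<0 root = -0.3283
x = -0.0447, y = 0.0374

(-0.0447, 0.0374, -0.3283)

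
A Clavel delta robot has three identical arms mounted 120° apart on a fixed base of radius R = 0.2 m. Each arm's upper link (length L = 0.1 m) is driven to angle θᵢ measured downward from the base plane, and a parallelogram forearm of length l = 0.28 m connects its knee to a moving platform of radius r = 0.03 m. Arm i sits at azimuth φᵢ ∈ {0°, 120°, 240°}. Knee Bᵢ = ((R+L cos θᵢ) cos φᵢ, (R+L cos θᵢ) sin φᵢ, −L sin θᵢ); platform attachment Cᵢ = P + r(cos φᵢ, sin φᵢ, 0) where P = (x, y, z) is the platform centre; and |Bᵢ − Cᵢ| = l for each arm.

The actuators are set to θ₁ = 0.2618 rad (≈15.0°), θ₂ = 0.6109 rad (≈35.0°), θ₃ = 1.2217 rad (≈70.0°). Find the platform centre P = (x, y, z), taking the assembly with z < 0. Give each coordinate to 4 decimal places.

(0.0445, 0.0410, -0.1914)

centre 1 = (0.2666·cos0.0°, 0.2666·sin0.0°, -0.0259) = (0.2666, 0.0000, -0.0259)
centre 2 = (0.2519·cos120.0°, 0.2519·sin120.0°, -0.0574) = (-0.1260, 0.2182, -0.0574)
centre 3 = (0.2042·cos240.0°, 0.2042·sin240.0°, -0.0940) = (-0.1021, -0.1768, -0.0940)
|centre ₂|²−|centre ₁|² = -0.0050;  |centre ₃|²−|centre ₁|² = -0.0212
[-0.7851 0.4363 -0.0630]·P = -0.0050;  [-0.7374 -0.3537 -0.1362]·P = -0.0212
Cramer: x(z) = 0.0184-0.1363z;  y(z) = 0.0216-0.1009z
sphere 1 gives Az²+Bz+C=0 with A=1.0288, B=0.1150, C=-0.0157;  B²−4AC=0.0777;  roots -0.1914, 0.0795;  negative root z = -0.1914
x = 0.0445, y = 0.0410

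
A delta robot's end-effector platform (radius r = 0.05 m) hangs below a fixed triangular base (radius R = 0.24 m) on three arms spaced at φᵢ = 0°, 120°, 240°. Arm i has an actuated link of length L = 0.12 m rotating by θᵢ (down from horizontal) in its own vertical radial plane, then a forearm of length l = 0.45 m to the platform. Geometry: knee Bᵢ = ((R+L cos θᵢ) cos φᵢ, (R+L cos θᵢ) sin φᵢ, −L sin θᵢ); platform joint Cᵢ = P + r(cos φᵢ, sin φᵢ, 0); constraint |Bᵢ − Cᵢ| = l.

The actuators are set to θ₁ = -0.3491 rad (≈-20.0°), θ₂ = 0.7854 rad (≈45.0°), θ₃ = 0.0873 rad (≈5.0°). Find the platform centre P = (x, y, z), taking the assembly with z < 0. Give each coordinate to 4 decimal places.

(0.0740, -0.0657, -0.3409)

centre 1 = (0.3028·cos0.0°, 0.3028·sin0.0°, 0.0410) = (0.3028, 0.0000, 0.0410)
arm 2 at φ=120.0°: (R−r)+L cos θ2 = 0.2749;  centre 2 = (-0.1374, 0.2380, -0.0849)
centre 3 = (0.3095·cos240.0°, 0.3095·sin240.0°, -0.0105) = (-0.1548, -0.2681, -0.0105)
subtract pairs → two planes through P
linear system: -0.8804x+0.4761y = -0.0106−-0.2518z; -0.9151x+-0.5361y = 0.0026−-0.1030z
Cramer: x(z) = 0.0049-0.2028z;  y(z) = -0.0132+0.1539z
quadratic in z: (1.0648)z²+(0.0346)z+(-0.1119)=0, √Δ=0.6913 → z ∈ {-0.3409, 0.3084}; z = -0.3409 (taking z<0)
x = 0.0740, y = -0.0657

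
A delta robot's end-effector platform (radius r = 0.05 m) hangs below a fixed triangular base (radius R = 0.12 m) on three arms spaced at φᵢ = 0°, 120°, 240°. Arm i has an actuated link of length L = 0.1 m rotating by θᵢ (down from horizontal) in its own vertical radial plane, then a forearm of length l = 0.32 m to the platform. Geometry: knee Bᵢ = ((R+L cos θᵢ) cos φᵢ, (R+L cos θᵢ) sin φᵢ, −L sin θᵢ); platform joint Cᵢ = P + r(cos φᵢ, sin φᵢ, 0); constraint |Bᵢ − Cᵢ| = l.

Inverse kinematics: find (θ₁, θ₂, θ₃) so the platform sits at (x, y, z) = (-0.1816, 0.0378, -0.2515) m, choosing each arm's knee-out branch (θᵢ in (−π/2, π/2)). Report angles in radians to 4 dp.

θ₁ = 1.3093, θ₂ = -0.3489, θ₃ = 0.0878

arm 1 (φ=0.0°): x'=-0.1816, y'=0.0378
  e−x'=0.2516;  (l²−L²−(e−x')²−y'²−z²)/2L = -0.1779
  γ=atan2(-0.2515,0.2516)=-0.7852;  ψ=arccos(-0.5001)=2.0945;  θ1=γ+ψ≈1.3093
φ2=120.0° → target in arm frame (0.1235, 0.1384)
  e−x'=-0.0535;  (l²−L²−(e−x')²−y'²−z²)/2L = 0.0357
  √(A²+B²)=0.2571;  θ2 = -1.7805+1.4316 ≈ -0.3489
rotate P by −φ3: (0.0581, -0.1762, -0.2515)
  A cos θ + B sin θ = C:  0.0119·cos θ + -0.2515·sin θ = -0.0102
  θ3 = atan2(B,A) + arccos(C/0.2518) = 0.0878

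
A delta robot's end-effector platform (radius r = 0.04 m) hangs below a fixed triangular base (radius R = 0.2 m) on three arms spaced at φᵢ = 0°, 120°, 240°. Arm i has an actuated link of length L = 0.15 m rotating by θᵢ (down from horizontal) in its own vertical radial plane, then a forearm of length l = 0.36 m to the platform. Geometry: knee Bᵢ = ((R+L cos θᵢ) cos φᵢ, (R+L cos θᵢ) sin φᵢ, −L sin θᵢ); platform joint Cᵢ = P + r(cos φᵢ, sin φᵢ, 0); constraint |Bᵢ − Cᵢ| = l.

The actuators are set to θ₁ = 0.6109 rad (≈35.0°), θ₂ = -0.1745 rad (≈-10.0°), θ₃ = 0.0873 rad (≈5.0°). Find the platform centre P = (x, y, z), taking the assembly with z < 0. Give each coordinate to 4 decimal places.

arm 1 at φ=0.0°: (R−r)+L cos θ1 = 0.2829;  S1 = (0.2829, 0.0000, -0.0860)
φ2=120.0°: virtual centre (-0.1539, 0.2665, 0.0260), radius l
arm 3 at φ=240.0°: (R−r)+L cos θ3 = 0.3094;  S3 = (-0.1547, -0.2680, -0.0131)
subtract pairs → two planes through P
linear system: -0.8735x+0.5330y = 0.0080−0.2242z; -0.8752x+-0.5359y = 0.0085−0.1459z
Cramer: x(z) = -0.0094+0.2118z;  y(z) = -0.0005-0.0735z
sphere 1 gives Az²+Bz+C=0 with A=1.0503, B=0.0484, C=-0.0368;  B²−4AC=0.1568;  roots -0.2115, 0.1655;  negative root z = -0.2115
x = -0.0542, y = 0.0151

(-0.0542, 0.0151, -0.2115)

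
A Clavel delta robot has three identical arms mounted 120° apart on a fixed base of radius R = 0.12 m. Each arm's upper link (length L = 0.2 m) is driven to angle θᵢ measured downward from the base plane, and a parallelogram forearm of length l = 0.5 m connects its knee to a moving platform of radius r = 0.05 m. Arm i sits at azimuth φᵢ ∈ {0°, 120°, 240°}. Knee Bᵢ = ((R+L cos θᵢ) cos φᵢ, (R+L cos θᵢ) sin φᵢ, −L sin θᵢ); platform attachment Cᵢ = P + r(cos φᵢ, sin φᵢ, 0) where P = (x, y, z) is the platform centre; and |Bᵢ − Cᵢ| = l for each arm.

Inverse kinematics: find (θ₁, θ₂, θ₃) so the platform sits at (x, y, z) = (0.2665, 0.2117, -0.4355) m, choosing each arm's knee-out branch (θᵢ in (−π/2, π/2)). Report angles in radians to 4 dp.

arm 1 (φ=0.0°): x'=0.2665, y'=0.2117
  A cos θ + B sin θ = C:  -0.1965·cos θ + -0.4355·sin θ = -0.1577
  √(A²+B²)=0.4778;  θ1 = -1.9947+1.9072 ≈ -0.0874
arm 2 (φ=120.0°): x'=0.0501, y'=-0.3366
  A=0.0199, B=-0.4355, C=(l²−L²−A²−y'²−z²)/(2L)=-0.2335
  √(A²+B²)=0.4360;  θ2 = -1.5251+2.1359 ≈ 0.6108
arm 3 (φ=240.0°): x'=-0.3166, y'=0.1249
  A=0.3866, B=-0.4355, C=(l²−L²−A²−y'²−z²)/(2L)=-0.3618
  θ3 = atan2(B,A) + arccos(C/0.5823) = 1.3964

θ₁ = -0.0874, θ₂ = 0.6108, θ₃ = 1.3964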